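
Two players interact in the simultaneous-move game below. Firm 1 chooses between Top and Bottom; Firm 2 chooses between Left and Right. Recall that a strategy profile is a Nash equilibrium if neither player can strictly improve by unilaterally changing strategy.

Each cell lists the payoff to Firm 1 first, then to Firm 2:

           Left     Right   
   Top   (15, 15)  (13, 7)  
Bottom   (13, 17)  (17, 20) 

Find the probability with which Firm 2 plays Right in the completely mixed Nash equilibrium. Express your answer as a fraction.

1/3

Let y be the probability that Firm 2 plays Left. In a completely mixed equilibrium, Firm 1 must be indifferent between Top and Bottom.
Firm 1's expected payoff from Top is 15y + 13(1−y); from Bottom it is 13y + 17(1−y).
Setting these equal: 2y + 13 = −4y + 17, so y = 2/3.
Therefore Firm 2 plays Right with probability 1 − 2/3 = 1/3.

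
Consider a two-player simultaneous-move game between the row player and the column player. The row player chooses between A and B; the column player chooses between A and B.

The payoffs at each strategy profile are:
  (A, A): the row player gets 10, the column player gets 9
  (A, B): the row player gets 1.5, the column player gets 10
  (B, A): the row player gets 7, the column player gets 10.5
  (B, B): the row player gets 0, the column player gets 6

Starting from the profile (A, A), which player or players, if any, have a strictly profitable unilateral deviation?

The row player at (A, A) earns 10; deviating to B yields 7 — not better.
The column player earns 9; deviating to B yields 10 — a strict improvement.
Only the column player has a strictly profitable deviation.

The column player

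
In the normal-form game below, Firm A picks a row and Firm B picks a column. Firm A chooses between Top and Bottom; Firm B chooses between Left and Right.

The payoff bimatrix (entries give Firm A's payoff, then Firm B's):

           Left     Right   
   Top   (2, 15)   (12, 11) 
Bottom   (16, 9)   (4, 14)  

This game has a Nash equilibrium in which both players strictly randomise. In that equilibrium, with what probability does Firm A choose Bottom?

Let p be the probability that Firm A plays Top. In a completely mixed equilibrium, Firm B must be indifferent between Left and Right.
Firm B's expected payoff from Left is 15p + 9(1−p); from Right it is 11p + 14(1−p).
Setting these equal: 6p + 9 = −3p + 14, so p = 5/9.
Therefore Firm A plays Bottom with probability 1 − 5/9 = 4/9.

4/9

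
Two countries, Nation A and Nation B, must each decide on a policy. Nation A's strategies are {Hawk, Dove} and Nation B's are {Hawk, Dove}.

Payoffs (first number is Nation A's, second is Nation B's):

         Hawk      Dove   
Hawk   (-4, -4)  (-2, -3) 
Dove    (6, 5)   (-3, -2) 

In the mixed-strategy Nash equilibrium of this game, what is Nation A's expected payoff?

-24/11

First find q, the probability Nation B plays Hawk, from Nation A's indifference between Hawk and Dove: −4q − 2(1−q) = 6q − 3(1−q), giving q = 1/11.
Since Nation A is indifferent in equilibrium, Nation A's expected payoff equals the payoff from either row against (1/11, 10/11). Using Hawk: −4(1/11) − 2(10/11) = -24/11.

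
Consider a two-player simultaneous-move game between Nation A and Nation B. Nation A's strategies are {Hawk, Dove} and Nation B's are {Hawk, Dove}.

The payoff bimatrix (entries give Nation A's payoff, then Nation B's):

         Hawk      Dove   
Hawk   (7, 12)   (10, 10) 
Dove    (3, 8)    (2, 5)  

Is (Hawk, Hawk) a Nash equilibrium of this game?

At (Hawk, Hawk), Nation A earns 7; switching to Dove would give 3, so Nation A has no profitable deviation.
Nation B earns 12; switching to Dove would give 10, so Nation B has no profitable deviation.
Neither player can gain by a unilateral deviation, so this profile is a Nash equilibrium.

Yes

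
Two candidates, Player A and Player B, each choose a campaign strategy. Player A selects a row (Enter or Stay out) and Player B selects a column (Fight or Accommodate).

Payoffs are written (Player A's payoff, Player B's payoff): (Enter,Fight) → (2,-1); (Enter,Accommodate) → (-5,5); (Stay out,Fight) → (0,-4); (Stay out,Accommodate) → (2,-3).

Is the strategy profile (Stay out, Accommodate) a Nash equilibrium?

At (Stay out, Accommodate), Player A earns 2; switching to Enter would give -5, so Player A has no profitable deviation.
Player B earns -3; switching to Fight would give -4, so Player B has no profitable deviation.
Neither player can gain by a unilateral deviation, so this profile is a Nash equilibrium.

Yes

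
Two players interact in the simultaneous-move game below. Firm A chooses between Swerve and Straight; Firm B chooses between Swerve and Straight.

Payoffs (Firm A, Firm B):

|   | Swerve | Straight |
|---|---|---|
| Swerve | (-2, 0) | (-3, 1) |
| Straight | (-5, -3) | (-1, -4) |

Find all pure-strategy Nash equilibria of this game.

none

(Swerve, Swerve): Firm B prefers Straight (1 > 0) — not an equilibrium.
(Swerve, Straight): Firm A prefers Straight (-1 > -3) — not an equilibrium.
(Straight, Swerve): Firm A prefers Swerve (-2 > -5) — not an equilibrium.
(Straight, Straight): Firm B prefers Swerve (-3 > -4) — not an equilibrium.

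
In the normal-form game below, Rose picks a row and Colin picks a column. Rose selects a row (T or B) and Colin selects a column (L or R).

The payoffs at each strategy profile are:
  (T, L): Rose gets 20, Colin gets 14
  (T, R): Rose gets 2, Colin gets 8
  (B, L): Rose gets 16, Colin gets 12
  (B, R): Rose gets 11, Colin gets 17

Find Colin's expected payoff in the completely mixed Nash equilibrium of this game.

First find p, the probability Rose plays T, from Colin's indifference between L and R: 14p + 12(1−p) = 8p + 17(1−p), giving p = 5/11.
Since Colin is indifferent in equilibrium, Colin's expected payoff equals the payoff from either column against (5/11, 6/11). Using L: 14(5/11) + 12(6/11) = 142/11.

142/11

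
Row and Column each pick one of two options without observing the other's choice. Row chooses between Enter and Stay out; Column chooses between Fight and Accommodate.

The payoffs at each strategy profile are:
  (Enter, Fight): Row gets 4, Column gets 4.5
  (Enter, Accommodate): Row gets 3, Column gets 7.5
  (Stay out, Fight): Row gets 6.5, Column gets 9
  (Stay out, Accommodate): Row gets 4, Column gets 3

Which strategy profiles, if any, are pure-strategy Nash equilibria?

(Enter, Fight): Row prefers Stay out (6.5 > 4); Column prefers Accommodate (7.5 > 4.5) — not an equilibrium.
(Enter, Accommodate): Row prefers Stay out (4 > 3) — not an equilibrium.
(Stay out, Fight): Row gets 6.5 ≥ 4 from Enter, and Column gets 9 ≥ 3 from Accommodate — Nash equilibrium.
(Stay out, Accommodate): Column prefers Fight (9 > 3) — not an equilibrium.

(Stay out, Fight)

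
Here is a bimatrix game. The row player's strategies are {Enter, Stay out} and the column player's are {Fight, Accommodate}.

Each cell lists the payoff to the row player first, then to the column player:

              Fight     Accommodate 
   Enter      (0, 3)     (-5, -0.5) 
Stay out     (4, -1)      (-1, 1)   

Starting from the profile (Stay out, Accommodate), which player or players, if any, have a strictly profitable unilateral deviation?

Neither

The row player at (Stay out, Accommodate) earns -1; deviating to Enter yields -5 — not better.
The column player earns 1; deviating to Fight yields -1 — not better.
Neither player can strictly improve; the profile is a Nash equilibrium.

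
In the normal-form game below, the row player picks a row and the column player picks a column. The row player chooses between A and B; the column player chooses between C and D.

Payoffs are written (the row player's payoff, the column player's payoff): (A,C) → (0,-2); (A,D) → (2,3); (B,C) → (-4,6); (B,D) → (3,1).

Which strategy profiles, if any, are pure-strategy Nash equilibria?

(A, C): the column player prefers D (3 > -2) — not an equilibrium.
(A, D): the row player prefers B (3 > 2) — not an equilibrium.
(B, C): the row player prefers A (0 > -4) — not an equilibrium.
(B, D): the column player prefers C (6 > 1) — not an equilibrium.

none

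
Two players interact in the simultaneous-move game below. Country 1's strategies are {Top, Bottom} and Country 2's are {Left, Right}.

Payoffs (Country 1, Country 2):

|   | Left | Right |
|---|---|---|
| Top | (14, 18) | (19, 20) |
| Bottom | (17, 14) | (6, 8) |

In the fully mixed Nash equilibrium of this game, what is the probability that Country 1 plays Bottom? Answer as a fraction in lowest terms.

Let x be the probability that Country 1 plays Top. In a completely mixed equilibrium, Country 2 must be indifferent between Left and Right.
Country 2's expected payoff from Left is 18x + 14(1−x); from Right it is 20x + 8(1−x).
Setting these equal: 4x + 14 = 12x + 8, so x = 3/4.
Therefore Country 1 plays Bottom with probability 1 − 3/4 = 1/4.

1/4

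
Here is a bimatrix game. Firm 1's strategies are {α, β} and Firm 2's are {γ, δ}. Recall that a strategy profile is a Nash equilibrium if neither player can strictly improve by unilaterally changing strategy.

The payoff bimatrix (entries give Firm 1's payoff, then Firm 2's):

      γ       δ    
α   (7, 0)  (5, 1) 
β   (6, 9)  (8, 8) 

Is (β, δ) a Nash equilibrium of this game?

No

At (β, δ), Firm 1 earns 8; switching to α would give 5, so Firm 1 has no profitable deviation.
Firm 2 earns 8; switching to γ would give 9, so Firm 2 would deviate.
Since at least one player can profitably deviate, this is not a Nash equilibrium.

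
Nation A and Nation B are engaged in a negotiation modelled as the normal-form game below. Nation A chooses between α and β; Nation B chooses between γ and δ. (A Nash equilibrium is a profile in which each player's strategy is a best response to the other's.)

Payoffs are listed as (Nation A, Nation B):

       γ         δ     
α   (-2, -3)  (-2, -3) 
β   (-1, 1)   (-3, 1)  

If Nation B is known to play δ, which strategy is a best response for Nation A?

α

Against δ, Nation A earns -2 from α and -3 from β.
So α is the best response.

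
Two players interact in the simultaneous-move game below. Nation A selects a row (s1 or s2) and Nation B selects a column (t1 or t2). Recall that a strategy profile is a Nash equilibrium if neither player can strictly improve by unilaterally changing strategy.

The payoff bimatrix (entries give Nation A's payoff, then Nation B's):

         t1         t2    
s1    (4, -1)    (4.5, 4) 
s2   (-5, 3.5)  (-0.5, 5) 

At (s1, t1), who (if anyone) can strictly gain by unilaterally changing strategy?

Nation A at (s1, t1) earns 4; deviating to s2 yields -5 — not better.
Nation B earns -1; deviating to t2 yields 4 — a strict improvement.
Only Nation B has a strictly profitable deviation.

Nation B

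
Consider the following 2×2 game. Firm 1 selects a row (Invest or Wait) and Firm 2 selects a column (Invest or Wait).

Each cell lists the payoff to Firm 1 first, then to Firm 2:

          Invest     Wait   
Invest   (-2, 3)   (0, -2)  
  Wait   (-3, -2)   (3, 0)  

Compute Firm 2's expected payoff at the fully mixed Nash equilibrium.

First find p, the probability Firm 1 plays Invest, from Firm 2's indifference between Invest and Wait: 3p − 2(1−p) = −2p, giving p = 2/7.
Since Firm 2 is indifferent in equilibrium, Firm 2's expected payoff equals the payoff from either column against (2/7, 5/7). Using Invest: 3(2/7) − 2(5/7) = -4/7.

-4/7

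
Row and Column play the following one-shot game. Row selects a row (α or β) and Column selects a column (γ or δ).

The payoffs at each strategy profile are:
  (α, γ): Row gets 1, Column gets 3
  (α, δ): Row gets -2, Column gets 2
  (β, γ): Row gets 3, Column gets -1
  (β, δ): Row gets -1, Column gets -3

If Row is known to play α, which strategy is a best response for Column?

Against α, Column earns 3 from γ and 2 from δ.
So γ is the best response.

γ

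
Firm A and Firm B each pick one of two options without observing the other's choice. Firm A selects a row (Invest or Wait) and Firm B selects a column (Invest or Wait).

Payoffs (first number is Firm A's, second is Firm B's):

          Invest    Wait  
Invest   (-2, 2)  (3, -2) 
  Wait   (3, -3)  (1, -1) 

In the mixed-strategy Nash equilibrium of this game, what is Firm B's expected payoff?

First find x, the probability Firm A plays Invest, from Firm B's indifference between Invest and Wait: 2x − 3(1−x) = −2x − (1−x), giving x = 1/3.
Since Firm B is indifferent in equilibrium, Firm B's expected payoff equals the payoff from either column against (1/3, 2/3). Using Invest: 2(1/3) − 3(2/3) = -4/3.

-4/3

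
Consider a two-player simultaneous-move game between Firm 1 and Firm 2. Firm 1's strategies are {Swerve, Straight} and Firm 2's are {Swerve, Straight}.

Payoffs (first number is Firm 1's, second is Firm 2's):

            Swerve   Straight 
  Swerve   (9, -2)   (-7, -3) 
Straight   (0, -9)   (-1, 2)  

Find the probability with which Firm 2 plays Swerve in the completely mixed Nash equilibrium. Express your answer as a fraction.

2/5

Let y be the probability that Firm 2 plays Swerve. In a completely mixed equilibrium, Firm 1 must be indifferent between Swerve and Straight.
Firm 1's expected payoff from Swerve is 9y − 7(1−y); from Straight it is −(1−y).
Setting these equal: 16y − 7 = y − 1, so y = 2/5.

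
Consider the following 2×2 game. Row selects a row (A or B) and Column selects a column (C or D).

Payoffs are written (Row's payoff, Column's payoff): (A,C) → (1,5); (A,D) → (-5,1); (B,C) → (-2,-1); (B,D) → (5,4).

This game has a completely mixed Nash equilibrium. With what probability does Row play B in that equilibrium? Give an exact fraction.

Let x be the probability that Row plays A. In a completely mixed equilibrium, Column must be indifferent between C and D.
Column's expected payoff from C is 5x − (1−x); from D it is x + 4(1−x).
Setting these equal: 6x − 1 = −3x + 4, so x = 5/9.
Therefore Row plays B with probability 1 − 5/9 = 4/9.

4/9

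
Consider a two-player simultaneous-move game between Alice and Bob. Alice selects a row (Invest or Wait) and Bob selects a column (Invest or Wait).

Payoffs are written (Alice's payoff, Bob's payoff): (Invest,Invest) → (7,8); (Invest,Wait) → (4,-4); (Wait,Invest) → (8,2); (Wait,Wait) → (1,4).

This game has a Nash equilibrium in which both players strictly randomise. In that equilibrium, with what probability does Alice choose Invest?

1/7

Let r be the probability that Alice plays Invest. In a completely mixed equilibrium, Bob must be indifferent between Invest and Wait.
Bob's expected payoff from Invest is 8r + 2(1−r); from Wait it is −4r + 4(1−r).
Setting these equal: 6r + 2 = −8r + 4, so r = 1/7.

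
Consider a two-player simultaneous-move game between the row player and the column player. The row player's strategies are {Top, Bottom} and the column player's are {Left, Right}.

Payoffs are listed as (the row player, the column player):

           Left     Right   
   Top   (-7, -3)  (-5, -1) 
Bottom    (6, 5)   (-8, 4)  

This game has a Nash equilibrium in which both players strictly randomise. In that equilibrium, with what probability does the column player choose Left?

Let q be the probability that the column player plays Left. In a completely mixed equilibrium, the row player must be indifferent between Top and Bottom.
The row player's expected payoff from Top is −7q − 5(1−q); from Bottom it is 6q − 8(1−q).
Setting these equal: −2q − 5 = 14q − 8, so q = 3/16.

3/16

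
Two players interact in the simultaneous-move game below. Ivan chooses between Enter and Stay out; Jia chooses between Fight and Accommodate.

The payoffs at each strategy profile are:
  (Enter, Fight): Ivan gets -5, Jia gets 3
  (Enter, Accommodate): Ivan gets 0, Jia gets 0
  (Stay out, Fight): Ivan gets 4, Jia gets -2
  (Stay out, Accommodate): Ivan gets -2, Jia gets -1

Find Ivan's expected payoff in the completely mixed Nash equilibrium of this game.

First find q, the probability Jia plays Fight, from Ivan's indifference between Enter and Stay out: −5q = 4q − 2(1−q), giving q = 2/11.
Since Ivan is indifferent in equilibrium, Ivan's expected payoff equals the payoff from either row against (2/11, 9/11). Using Enter: −5(2/11) = -10/11.

-10/11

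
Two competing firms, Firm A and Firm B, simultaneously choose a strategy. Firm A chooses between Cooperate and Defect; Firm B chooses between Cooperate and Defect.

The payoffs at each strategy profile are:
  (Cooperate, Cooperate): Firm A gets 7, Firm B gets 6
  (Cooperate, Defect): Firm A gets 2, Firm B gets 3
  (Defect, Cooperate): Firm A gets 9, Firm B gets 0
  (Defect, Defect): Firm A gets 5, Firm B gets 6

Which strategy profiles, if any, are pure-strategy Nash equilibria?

(Defect, Defect)

(Cooperate, Cooperate): Firm A prefers Defect (9 > 7) — not an equilibrium.
(Cooperate, Defect): Firm A prefers Defect (5 > 2); Firm B prefers Cooperate (6 > 3) — not an equilibrium.
(Defect, Cooperate): Firm B prefers Defect (6 > 0) — not an equilibrium.
(Defect, Defect): Firm A gets 5 ≥ 2 from Cooperate, and Firm B gets 6 ≥ 0 from Cooperate — Nash equilibrium.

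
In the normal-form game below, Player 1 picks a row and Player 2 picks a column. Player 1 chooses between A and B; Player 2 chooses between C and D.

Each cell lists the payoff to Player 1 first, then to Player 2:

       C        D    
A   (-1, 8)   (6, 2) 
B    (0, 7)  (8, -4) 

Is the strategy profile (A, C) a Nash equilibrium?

No

At (A, C), Player 1 earns -1; switching to B would give 0, so Player 1 would deviate.
Player 2 earns 8; switching to D would give 2, so Player 2 has no profitable deviation.
Since at least one player can profitably deviate, this is not a Nash equilibrium.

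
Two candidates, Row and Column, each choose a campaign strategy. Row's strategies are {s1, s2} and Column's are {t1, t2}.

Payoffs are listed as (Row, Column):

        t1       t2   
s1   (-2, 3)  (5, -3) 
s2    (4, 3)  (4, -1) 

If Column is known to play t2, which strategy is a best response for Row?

s1

Against t2, Row earns 5 from s1 and 4 from s2.
So s1 is the best response.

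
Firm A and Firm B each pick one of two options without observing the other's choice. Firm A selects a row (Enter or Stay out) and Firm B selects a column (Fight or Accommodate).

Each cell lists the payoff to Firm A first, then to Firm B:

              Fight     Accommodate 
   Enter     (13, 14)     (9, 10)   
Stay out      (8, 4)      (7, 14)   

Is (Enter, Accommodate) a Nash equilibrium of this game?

No

At (Enter, Accommodate), Firm A earns 9; switching to Stay out would give 7, so Firm A has no profitable deviation.
Firm B earns 10; switching to Fight would give 14, so Firm B would deviate.
Since at least one player can profitably deviate, this is not a Nash equilibrium.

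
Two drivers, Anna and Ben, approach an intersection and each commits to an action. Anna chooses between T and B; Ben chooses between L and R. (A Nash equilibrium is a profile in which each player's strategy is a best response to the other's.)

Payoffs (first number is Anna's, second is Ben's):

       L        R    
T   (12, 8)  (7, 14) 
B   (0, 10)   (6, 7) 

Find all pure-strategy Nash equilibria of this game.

(T, L): Ben prefers R (14 > 8) — not an equilibrium.
(T, R): Anna gets 7 ≥ 6 from B, and Ben gets 14 ≥ 8 from L — Nash equilibrium.
(B, L): Anna prefers T (12 > 0) — not an equilibrium.
(B, R): Anna prefers T (7 > 6); Ben prefers L (10 > 7) — not an equilibrium.

(T, R)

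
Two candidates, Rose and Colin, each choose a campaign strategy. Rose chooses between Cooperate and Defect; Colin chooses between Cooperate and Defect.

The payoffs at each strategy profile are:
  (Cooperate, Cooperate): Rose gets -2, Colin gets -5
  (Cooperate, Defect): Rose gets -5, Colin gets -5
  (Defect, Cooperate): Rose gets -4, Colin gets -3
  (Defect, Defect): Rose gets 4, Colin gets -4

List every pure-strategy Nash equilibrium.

(Cooperate, Cooperate): Rose gets -2 ≥ -4 from Defect, and Colin gets -5 ≥ -5 from Defect — Nash equilibrium.
(Cooperate, Defect): Rose prefers Defect (4 > -5) — not an equilibrium.
(Defect, Cooperate): Rose prefers Cooperate (-2 > -4) — not an equilibrium.
(Defect, Defect): Colin prefers Cooperate (-3 > -4) — not an equilibrium.

(Cooperate, Cooperate)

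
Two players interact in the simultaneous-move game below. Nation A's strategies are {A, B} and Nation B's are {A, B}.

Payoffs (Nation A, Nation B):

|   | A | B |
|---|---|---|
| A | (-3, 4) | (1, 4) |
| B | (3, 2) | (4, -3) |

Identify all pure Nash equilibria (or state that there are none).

(B, A)

(A, A): Nation A prefers B (3 > -3) — not an equilibrium.
(A, B): Nation A prefers B (4 > 1) — not an equilibrium.
(B, A): Nation A gets 3 ≥ -3 from A, and Nation B gets 2 ≥ -3 from B — Nash equilibrium.
(B, B): Nation B prefers A (2 > -3) — not an equilibrium.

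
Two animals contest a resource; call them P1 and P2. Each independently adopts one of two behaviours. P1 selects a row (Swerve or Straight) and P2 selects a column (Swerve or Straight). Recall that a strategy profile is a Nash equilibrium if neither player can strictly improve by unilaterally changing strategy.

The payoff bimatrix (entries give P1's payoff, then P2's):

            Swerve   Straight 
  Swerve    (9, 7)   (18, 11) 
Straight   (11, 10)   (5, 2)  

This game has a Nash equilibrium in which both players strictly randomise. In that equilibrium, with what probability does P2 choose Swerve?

13/15

Let c be the probability that P2 plays Swerve. In a completely mixed equilibrium, P1 must be indifferent between Swerve and Straight.
P1's expected payoff from Swerve is 9c + 18(1−c); from Straight it is 11c + 5(1−c).
Setting these equal: −9c + 18 = 6c + 5, so c = 13/15.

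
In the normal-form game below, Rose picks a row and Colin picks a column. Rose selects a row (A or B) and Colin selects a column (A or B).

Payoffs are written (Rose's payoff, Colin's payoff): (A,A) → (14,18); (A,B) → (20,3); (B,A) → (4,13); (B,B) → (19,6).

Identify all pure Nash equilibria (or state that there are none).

(A, A): Rose gets 14 ≥ 4 from B, and Colin gets 18 ≥ 3 from B — Nash equilibrium.
(A, B): Colin prefers A (18 > 3) — not an equilibrium.
(B, A): Rose prefers A (14 > 4) — not an equilibrium.
(B, B): Rose prefers A (20 > 19); Colin prefers A (13 > 6) — not an equilibrium.

(A, A)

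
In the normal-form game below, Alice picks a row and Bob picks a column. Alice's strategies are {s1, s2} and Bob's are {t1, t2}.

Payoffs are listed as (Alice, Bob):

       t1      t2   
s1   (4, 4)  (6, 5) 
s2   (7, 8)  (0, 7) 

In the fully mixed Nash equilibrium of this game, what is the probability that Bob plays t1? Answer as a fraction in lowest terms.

Let q be the probability that Bob plays t1. In a completely mixed equilibrium, Alice must be indifferent between s1 and s2.
Alice's expected payoff from s1 is 4q + 6(1−q); from s2 it is 7q.
Setting these equal: −2q + 6 = 7q, so q = 2/3.

2/3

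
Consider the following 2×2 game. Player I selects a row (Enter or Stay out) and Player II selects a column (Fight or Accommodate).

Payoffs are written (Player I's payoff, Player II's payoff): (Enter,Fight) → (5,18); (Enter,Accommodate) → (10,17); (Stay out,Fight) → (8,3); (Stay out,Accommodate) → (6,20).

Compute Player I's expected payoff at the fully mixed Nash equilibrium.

First find q, the probability Player II plays Fight, from Player I's indifference between Enter and Stay out: 5q + 10(1−q) = 8q + 6(1−q), giving q = 4/7.
Since Player I is indifferent in equilibrium, Player I's expected payoff equals the payoff from either row against (4/7, 3/7). Using Enter: 5(4/7) + 10(3/7) = 50/7.

50/7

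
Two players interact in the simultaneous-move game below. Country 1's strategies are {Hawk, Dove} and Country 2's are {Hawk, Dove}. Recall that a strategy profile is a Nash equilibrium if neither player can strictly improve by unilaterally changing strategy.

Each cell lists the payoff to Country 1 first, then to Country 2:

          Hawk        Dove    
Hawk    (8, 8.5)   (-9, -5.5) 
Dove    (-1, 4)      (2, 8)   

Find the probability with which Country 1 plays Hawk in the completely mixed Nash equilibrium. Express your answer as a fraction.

2/9

Let x be the probability that Country 1 plays Hawk. In a completely mixed equilibrium, Country 2 must be indifferent between Hawk and Dove.
Country 2's expected payoff from Hawk is 8.5x + 4(1−x); from Dove it is −5.5x + 8(1−x).
Setting these equal: 4.5x + 4 = −13.5x + 8, so x = 2/9.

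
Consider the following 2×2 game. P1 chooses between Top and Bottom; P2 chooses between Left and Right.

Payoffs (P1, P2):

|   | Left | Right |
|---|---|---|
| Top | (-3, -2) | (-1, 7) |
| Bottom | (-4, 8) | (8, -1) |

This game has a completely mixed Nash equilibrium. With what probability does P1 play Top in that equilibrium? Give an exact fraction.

1/2

Let r be the probability that P1 plays Top. In a completely mixed equilibrium, P2 must be indifferent between Left and Right.
P2's expected payoff from Left is −2r + 8(1−r); from Right it is 7r − (1−r).
Setting these equal: −10r + 8 = 8r − 1, so r = 1/2.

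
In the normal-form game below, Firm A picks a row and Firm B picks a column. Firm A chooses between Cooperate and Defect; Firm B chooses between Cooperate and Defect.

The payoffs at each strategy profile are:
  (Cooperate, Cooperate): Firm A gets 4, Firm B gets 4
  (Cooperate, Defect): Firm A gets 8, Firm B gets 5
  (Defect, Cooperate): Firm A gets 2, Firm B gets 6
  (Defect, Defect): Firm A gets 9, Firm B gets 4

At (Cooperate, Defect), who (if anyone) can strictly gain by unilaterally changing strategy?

Firm A at (Cooperate, Defect) earns 8; deviating to Defect yields 9 — a strict improvement.
Firm B earns 5; deviating to Cooperate yields 4 — not better.
Only Firm A has a strictly profitable deviation.

Firm A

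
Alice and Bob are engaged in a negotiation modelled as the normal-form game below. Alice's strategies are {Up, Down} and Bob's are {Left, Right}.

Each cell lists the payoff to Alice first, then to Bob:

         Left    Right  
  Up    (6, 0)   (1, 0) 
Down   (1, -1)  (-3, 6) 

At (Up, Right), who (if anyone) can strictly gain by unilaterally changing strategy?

Alice at (Up, Right) earns 1; deviating to Down yields -3 — not better.
Bob earns 0; deviating to Left yields 0 — not better.
Neither player can strictly improve; the profile is a Nash equilibrium.

Neither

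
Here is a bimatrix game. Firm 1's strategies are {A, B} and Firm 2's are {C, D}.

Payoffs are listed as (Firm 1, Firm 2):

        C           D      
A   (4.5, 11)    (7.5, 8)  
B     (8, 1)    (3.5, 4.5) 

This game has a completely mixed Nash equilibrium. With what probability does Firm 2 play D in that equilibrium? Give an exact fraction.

Let c be the probability that Firm 2 plays C. In a completely mixed equilibrium, Firm 1 must be indifferent between A and B.
Firm 1's expected payoff from A is 4.5c + 7.5(1−c); from B it is 8c + 3.5(1−c).
Setting these equal: −3c + 7.5 = 4.5c + 3.5, so c = 8/15.
Therefore Firm 2 plays D with probability 1 − 8/15 = 7/15.

7/15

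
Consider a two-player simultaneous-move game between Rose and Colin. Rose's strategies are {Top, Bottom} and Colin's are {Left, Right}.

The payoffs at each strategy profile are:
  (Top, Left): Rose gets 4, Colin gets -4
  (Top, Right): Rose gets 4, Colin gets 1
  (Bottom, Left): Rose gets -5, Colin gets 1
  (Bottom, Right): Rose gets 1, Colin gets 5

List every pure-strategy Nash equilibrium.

(Top, Left): Colin prefers Right (1 > -4) — not an equilibrium.
(Top, Right): Rose gets 4 ≥ 1 from Bottom, and Colin gets 1 ≥ -4 from Left — Nash equilibrium.
(Bottom, Left): Rose prefers Top (4 > -5); Colin prefers Right (5 > 1) — not an equilibrium.
(Bottom, Right): Rose prefers Top (4 > 1) — not an equilibrium.

(Top, Right)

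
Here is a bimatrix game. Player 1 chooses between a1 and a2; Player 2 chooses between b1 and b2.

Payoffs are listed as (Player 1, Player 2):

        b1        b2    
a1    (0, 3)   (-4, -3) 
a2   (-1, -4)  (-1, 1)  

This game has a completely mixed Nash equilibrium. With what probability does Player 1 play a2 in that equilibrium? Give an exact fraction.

6/11

Let p be the probability that Player 1 plays a1. In a completely mixed equilibrium, Player 2 must be indifferent between b1 and b2.
Player 2's expected payoff from b1 is 3p − 4(1−p); from b2 it is −3p + (1−p).
Setting these equal: 7p − 4 = −4p + 1, so p = 5/11.
Therefore Player 1 plays a2 with probability 1 − 5/11 = 6/11.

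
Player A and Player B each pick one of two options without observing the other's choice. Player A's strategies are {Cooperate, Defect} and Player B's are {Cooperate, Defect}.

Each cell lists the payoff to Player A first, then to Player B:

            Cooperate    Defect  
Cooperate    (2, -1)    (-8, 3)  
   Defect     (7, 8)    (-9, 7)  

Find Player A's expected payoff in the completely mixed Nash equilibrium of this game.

-19/3

First find y, the probability Player B plays Cooperate, from Player A's indifference between Cooperate and Defect: 2y − 8(1−y) = 7y − 9(1−y), giving y = 1/6.
Since Player A is indifferent in equilibrium, Player A's expected payoff equals the payoff from either row against (1/6, 5/6). Using Cooperate: 2(1/6) − 8(5/6) = -19/3.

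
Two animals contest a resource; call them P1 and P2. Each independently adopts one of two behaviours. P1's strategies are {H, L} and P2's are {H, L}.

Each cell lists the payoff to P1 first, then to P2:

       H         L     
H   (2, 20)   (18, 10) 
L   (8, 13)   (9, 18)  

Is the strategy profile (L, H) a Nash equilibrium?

At (L, H), P1 earns 8; switching to H would give 2, so P1 has no profitable deviation.
P2 earns 13; switching to L would give 18, so P2 would deviate.
Since at least one player can profitably deviate, this is not a Nash equilibrium.

No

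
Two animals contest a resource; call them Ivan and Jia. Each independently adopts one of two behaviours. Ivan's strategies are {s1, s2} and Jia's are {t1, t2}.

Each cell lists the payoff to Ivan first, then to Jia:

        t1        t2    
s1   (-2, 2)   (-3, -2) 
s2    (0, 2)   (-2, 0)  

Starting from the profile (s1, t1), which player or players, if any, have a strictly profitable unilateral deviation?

Ivan

Ivan at (s1, t1) earns -2; deviating to s2 yields 0 — a strict improvement.
Jia earns 2; deviating to t2 yields -2 — not better.
Only Ivan has a strictly profitable deviation.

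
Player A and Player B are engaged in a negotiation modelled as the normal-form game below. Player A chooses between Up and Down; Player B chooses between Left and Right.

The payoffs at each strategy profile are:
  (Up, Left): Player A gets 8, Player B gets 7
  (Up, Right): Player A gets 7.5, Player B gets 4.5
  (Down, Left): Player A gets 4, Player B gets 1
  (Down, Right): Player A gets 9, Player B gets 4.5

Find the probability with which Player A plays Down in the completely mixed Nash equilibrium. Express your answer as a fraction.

5/12

Let p be the probability that Player A plays Up. In a completely mixed equilibrium, Player B must be indifferent between Left and Right.
Player B's expected payoff from Left is 7p + (1−p); from Right it is 4.5p + 4.5(1−p).
Setting these equal: 6p + 1 = 4.5, so p = 7/12.
Therefore Player A plays Down with probability 1 − 7/12 = 5/12.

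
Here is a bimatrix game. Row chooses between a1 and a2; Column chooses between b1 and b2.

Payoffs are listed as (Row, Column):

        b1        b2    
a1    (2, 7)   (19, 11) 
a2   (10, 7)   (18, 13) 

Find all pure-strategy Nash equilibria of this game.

(a1, b1): Row prefers a2 (10 > 2); Column prefers b2 (11 > 7) — not an equilibrium.
(a1, b2): Row gets 19 ≥ 18 from a2, and Column gets 11 ≥ 7 from b1 — Nash equilibrium.
(a2, b1): Column prefers b2 (13 > 7) — not an equilibrium.
(a2, b2): Row prefers a1 (19 > 18) — not an equilibrium.

(a1, b2)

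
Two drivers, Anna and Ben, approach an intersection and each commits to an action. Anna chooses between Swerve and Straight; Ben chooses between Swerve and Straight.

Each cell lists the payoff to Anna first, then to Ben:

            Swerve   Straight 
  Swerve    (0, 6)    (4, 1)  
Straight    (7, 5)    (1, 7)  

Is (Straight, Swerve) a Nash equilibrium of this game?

At (Straight, Swerve), Anna earns 7; switching to Swerve would give 0, so Anna has no profitable deviation.
Ben earns 5; switching to Straight would give 7, so Ben would deviate.
Since at least one player can profitably deviate, this is not a Nash equilibrium.

No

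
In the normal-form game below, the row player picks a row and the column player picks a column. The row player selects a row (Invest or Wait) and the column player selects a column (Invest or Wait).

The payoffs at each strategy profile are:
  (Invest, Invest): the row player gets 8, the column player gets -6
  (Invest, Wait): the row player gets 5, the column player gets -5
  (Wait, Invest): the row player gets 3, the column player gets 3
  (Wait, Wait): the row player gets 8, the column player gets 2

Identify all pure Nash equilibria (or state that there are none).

(Invest, Invest): the column player prefers Wait (-5 > -6) — not an equilibrium.
(Invest, Wait): the row player prefers Wait (8 > 5) — not an equilibrium.
(Wait, Invest): the row player prefers Invest (8 > 3) — not an equilibrium.
(Wait, Wait): the column player prefers Invest (3 > 2) — not an equilibrium.

none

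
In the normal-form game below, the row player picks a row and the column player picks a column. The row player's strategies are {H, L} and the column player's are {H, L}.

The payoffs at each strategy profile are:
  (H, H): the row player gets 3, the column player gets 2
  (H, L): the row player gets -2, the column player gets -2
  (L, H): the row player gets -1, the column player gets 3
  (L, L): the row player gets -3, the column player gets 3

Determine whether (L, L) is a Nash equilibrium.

No

At (L, L), the row player earns -3; switching to H would give -2, so the row player would deviate.
The column player earns 3; switching to H would give 3, so the column player has no profitable deviation.
Since at least one player can profitably deviate, this is not a Nash equilibrium.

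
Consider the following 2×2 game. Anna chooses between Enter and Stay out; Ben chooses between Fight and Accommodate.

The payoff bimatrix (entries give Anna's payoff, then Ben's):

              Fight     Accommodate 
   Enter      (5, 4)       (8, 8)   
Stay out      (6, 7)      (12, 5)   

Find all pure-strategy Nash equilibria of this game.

(Enter, Fight): Anna prefers Stay out (6 > 5); Ben prefers Accommodate (8 > 4) — not an equilibrium.
(Enter, Accommodate): Anna prefers Stay out (12 > 8) — not an equilibrium.
(Stay out, Fight): Anna gets 6 ≥ 5 from Enter, and Ben gets 7 ≥ 5 from Accommodate — Nash equilibrium.
(Stay out, Accommodate): Ben prefers Fight (7 > 5) — not an equilibrium.

(Stay out, Fight)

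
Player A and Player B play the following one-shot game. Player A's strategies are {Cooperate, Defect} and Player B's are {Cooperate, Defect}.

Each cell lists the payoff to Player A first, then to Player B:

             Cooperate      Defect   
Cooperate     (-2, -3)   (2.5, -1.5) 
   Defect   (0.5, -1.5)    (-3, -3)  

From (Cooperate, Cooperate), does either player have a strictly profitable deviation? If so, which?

Both

Player A at (Cooperate, Cooperate) earns -2; deviating to Defect yields 0.5 — a strict improvement.
Player B earns -3; deviating to Defect yields -1.5 — a strict improvement.
Both Player A and Player B have strictly profitable deviations.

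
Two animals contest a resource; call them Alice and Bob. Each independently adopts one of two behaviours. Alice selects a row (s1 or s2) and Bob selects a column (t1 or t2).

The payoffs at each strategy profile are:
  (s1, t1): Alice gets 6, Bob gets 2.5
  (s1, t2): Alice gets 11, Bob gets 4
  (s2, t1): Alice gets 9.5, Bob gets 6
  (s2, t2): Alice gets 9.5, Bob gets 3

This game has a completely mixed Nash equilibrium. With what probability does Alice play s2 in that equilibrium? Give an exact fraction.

1/3

Let r be the probability that Alice plays s1. In a completely mixed equilibrium, Bob must be indifferent between t1 and t2.
Bob's expected payoff from t1 is 2.5r + 6(1−r); from t2 it is 4r + 3(1−r).
Setting these equal: −3.5r + 6 = r + 3, so r = 2/3.
Therefore Alice plays s2 with probability 1 − 2/3 = 1/3.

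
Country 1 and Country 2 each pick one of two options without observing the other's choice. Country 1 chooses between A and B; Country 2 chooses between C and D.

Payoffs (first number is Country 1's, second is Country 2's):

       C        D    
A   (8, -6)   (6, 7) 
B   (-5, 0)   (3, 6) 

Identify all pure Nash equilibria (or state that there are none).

(A, D)

(A, C): Country 2 prefers D (7 > -6) — not an equilibrium.
(A, D): Country 1 gets 6 ≥ 3 from B, and Country 2 gets 7 ≥ -6 from C — Nash equilibrium.
(B, C): Country 1 prefers A (8 > -5); Country 2 prefers D (6 > 0) — not an equilibrium.
(B, D): Country 1 prefers A (6 > 3) — not an equilibrium.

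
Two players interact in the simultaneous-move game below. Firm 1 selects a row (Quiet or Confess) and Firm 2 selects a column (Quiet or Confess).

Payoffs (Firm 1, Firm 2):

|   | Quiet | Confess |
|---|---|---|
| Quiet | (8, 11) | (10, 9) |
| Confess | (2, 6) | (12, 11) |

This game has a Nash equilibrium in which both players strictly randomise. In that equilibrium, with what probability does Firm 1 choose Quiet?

Let r be the probability that Firm 1 plays Quiet. In a completely mixed equilibrium, Firm 2 must be indifferent between Quiet and Confess.
Firm 2's expected payoff from Quiet is 11r + 6(1−r); from Confess it is 9r + 11(1−r).
Setting these equal: 5r + 6 = −2r + 11, so r = 5/7.

5/7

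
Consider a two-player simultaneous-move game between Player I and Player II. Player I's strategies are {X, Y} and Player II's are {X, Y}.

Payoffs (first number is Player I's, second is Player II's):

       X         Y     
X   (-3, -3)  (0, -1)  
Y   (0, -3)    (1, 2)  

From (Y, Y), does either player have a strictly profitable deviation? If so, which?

Player I at (Y, Y) earns 1; deviating to X yields 0 — not better.
Player II earns 2; deviating to X yields -3 — not better.
Neither player can strictly improve; the profile is a Nash equilibrium.

Neither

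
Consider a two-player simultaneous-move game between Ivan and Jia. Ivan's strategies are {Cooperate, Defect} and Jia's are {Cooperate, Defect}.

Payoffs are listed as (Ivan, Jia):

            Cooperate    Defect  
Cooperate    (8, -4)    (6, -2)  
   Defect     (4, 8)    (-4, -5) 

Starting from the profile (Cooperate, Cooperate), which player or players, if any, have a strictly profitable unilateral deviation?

Ivan at (Cooperate, Cooperate) earns 8; deviating to Defect yields 4 — not better.
Jia earns -4; deviating to Defect yields -2 — a strict improvement.
Only Jia has a strictly profitable deviation.

Jia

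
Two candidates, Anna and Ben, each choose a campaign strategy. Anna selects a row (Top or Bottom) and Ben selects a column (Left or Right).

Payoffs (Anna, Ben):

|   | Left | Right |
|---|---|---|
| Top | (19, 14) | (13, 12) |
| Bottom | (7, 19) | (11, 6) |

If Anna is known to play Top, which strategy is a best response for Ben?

Against Top, Ben earns 14 from Left and 12 from Right.
So Left is the best response.

Left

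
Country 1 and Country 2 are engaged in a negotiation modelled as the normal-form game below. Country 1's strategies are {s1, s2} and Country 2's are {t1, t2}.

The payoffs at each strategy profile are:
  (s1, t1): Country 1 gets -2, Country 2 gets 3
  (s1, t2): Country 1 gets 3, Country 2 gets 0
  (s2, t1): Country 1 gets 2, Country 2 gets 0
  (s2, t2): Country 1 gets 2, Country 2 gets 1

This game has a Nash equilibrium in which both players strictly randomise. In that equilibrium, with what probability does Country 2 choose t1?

Let c be the probability that Country 2 plays t1. In a completely mixed equilibrium, Country 1 must be indifferent between s1 and s2.
Country 1's expected payoff from s1 is −2c + 3(1−c); from s2 it is 2c + 2(1−c).
Setting these equal: −5c + 3 = 2, so c = 1/5.

1/5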